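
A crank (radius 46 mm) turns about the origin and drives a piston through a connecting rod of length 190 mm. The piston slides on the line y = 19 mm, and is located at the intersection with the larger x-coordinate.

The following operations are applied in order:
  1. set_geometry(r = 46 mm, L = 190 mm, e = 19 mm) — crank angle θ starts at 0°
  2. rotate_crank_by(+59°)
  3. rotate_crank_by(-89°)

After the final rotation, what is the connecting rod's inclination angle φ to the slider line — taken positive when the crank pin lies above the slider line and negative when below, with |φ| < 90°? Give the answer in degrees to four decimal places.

-12.7709

set_geometry: r = 46 mm, L = 190 mm, e = 19 mm; θ ← 0°
rotate_crank_by(+59°): θ ← 0° +59° = 59°
rotate_crank_by(-89°): θ ← 59° -89° = -30°
crank pin P = (r cos θ, r sin θ) = (39.837169, -23.000000)
h = r sin θ − e = -23.000000 − 19 = -42.000000
sin φ = h / L = -42.000000 / 190 = -0.22105263
φ = arcsin(-0.22105263) = -12.770867°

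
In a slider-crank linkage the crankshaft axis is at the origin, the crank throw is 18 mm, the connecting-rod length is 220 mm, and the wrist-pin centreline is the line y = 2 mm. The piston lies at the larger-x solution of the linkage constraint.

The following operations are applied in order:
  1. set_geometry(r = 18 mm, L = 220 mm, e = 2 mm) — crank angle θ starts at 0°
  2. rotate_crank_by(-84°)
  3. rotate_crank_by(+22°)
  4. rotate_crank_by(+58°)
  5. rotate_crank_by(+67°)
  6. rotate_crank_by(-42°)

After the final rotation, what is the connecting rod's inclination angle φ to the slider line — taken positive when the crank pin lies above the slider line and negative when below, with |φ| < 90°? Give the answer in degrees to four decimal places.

1.1592

set_geometry: r = 18 mm, L = 220 mm, e = 2 mm; θ ← 0°
rotate_crank_by(-84°): θ ← 0° -84° = -84°
rotate_crank_by(+22°): θ ← -84° +22° = -62°
rotate_crank_by(+58°): θ ← -62° +58° = -4°
rotate_crank_by(+67°): θ ← -4° +67° = 63°
rotate_crank_by(-42°): θ ← 63° -42° = 21°
crank pin P = (r cos θ, r sin θ) = (16.804448, 6.450623)
h = r sin θ − e = 6.450623 − 2 = 4.450623
sin φ = h / L = 4.450623 / 220 = 0.02023010
φ = arcsin(0.02023010) = 1.159179°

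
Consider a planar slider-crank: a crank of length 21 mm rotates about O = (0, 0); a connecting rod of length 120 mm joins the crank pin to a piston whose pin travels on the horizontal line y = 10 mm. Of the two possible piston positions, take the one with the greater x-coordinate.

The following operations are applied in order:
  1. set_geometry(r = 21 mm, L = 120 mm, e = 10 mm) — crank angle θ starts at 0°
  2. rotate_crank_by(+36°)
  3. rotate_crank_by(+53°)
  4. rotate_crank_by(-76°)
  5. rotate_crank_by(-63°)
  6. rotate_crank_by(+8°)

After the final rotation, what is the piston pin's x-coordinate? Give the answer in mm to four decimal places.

set_geometry: r = 21 mm, L = 120 mm, e = 10 mm; θ ← 0°
rotate_crank_by(+36°): θ ← 0° +36° = 36°
rotate_crank_by(+53°): θ ← 36° +53° = 89°
rotate_crank_by(-76°): θ ← 89° -76° = 13°
rotate_crank_by(-63°): θ ← 13° -63° = -50°
rotate_crank_by(+8°): θ ← -50° +8° = -42°
crank pin P = (r cos θ, r sin θ) = (15.606041, -14.051743)
h = r sin θ − e = -14.051743 − 10 = -24.051743
x = r cos θ + √(L² − h²) = 15.606041 + √(14400.0 − 578.4863) = 15.606041 + 117.564934 = 133.170975

133.1710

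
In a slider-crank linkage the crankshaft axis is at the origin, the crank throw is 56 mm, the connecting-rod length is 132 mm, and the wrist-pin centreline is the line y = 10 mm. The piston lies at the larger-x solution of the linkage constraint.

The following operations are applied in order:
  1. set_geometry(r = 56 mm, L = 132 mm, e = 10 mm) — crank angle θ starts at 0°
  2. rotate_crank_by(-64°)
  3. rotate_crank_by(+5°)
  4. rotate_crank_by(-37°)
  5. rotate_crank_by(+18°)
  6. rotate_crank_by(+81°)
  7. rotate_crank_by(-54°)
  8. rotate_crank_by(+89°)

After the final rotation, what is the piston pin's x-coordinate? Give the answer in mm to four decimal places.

set_geometry: r = 56 mm, L = 132 mm, e = 10 mm; θ ← 0°
rotate_crank_by(-64°): θ ← 0° -64° = -64°
rotate_crank_by(+5°): θ ← -64° +5° = -59°
rotate_crank_by(-37°): θ ← -59° -37° = -96°
rotate_crank_by(+18°): θ ← -96° +18° = -78°
rotate_crank_by(+81°): θ ← -78° +81° = 3°
rotate_crank_by(-54°): θ ← 3° -54° = -51°
rotate_crank_by(+89°): θ ← -51° +89° = 38°
crank pin P = (r cos θ, r sin θ) = (44.128602, 34.477043)
h = r sin θ − e = 34.477043 − 10 = 24.477043
x = r cos θ + √(L² − h²) = 44.128602 + √(17424.0 − 599.1256) = 44.128602 + 129.710733 = 173.839336

173.8393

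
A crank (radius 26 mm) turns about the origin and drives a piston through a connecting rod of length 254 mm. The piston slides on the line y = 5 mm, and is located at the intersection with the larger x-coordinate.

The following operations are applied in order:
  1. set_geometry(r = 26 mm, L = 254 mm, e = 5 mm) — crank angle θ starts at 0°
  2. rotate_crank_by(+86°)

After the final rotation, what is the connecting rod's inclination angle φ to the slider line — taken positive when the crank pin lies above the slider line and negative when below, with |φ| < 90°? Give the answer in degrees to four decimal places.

4.7281

set_geometry: r = 26 mm, L = 254 mm, e = 5 mm; θ ← 0°
rotate_crank_by(+86°): θ ← 0° +86° = 86°
crank pin P = (r cos θ, r sin θ) = (1.813668, 25.936665)
h = r sin θ − e = 25.936665 − 5 = 20.936665
sin φ = h / L = 20.936665 / 254 = 0.08242782
φ = arcsin(0.08242782) = 4.728130°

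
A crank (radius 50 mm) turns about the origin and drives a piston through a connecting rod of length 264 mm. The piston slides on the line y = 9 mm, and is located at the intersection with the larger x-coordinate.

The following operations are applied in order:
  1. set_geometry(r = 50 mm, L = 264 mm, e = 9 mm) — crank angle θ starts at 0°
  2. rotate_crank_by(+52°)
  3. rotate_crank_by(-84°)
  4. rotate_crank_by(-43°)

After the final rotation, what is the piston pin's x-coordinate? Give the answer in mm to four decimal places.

set_geometry: r = 50 mm, L = 264 mm, e = 9 mm; θ ← 0°
rotate_crank_by(+52°): θ ← 0° +52° = 52°
rotate_crank_by(-84°): θ ← 52° -84° = -32°
rotate_crank_by(-43°): θ ← -32° -43° = -75°
crank pin P = (r cos θ, r sin θ) = (12.940952, -48.296291)
h = r sin θ − e = -48.296291 − 9 = -57.296291
x = r cos θ + √(L² − h²) = 12.940952 + √(69696.0 − 3282.8650) = 12.940952 + 257.707460 = 270.648412

270.6484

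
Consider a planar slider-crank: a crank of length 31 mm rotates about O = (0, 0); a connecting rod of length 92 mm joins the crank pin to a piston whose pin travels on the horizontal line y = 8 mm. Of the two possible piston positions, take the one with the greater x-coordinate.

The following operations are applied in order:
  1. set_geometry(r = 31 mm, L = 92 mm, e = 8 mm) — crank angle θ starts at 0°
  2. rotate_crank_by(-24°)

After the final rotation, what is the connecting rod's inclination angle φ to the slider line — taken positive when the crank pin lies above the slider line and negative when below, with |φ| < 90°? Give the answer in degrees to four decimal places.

-12.9446

set_geometry: r = 31 mm, L = 92 mm, e = 8 mm; θ ← 0°
rotate_crank_by(-24°): θ ← 0° -24° = -24°
crank pin P = (r cos θ, r sin θ) = (28.319909, -12.608836)
h = r sin θ − e = -12.608836 − 8 = -20.608836
sin φ = h / L = -20.608836 / 92 = -0.22400909
φ = arcsin(-0.22400909) = -12.944616°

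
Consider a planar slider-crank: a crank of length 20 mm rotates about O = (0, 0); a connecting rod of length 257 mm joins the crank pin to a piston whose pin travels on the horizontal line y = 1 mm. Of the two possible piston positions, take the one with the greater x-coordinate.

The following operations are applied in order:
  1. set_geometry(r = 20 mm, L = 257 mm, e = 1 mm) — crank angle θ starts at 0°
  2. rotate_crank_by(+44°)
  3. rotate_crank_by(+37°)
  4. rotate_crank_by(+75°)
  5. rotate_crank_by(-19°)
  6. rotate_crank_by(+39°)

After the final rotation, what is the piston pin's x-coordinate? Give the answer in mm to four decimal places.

237.0484

set_geometry: r = 20 mm, L = 257 mm, e = 1 mm; θ ← 0°
rotate_crank_by(+44°): θ ← 0° +44° = 44°
rotate_crank_by(+37°): θ ← 44° +37° = 81°
rotate_crank_by(+75°): θ ← 81° +75° = 156°
rotate_crank_by(-19°): θ ← 156° -19° = 137°
rotate_crank_by(+39°): θ ← 137° +39° = 176°
crank pin P = (r cos θ, r sin θ) = (-19.951281, 1.395129)
h = r sin θ − e = 1.395129 − 1 = 0.395129
x = r cos θ + √(L² − h²) = -19.951281 + √(66049.0 − 0.1561) = -19.951281 + 256.999696 = 237.048415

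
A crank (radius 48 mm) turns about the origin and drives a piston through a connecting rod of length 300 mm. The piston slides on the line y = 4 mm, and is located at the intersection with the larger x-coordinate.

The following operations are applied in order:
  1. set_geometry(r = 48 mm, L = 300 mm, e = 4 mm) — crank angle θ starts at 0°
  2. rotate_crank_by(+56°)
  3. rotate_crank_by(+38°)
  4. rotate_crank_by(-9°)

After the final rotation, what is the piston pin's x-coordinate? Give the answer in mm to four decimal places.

300.9663

set_geometry: r = 48 mm, L = 300 mm, e = 4 mm; θ ← 0°
rotate_crank_by(+56°): θ ← 0° +56° = 56°
rotate_crank_by(+38°): θ ← 56° +38° = 94°
rotate_crank_by(-9°): θ ← 94° -9° = 85°
crank pin P = (r cos θ, r sin θ) = (4.183476, 47.817346)
h = r sin θ − e = 47.817346 − 4 = 43.817346
x = r cos θ + √(L² − h²) = 4.183476 + √(90000.0 − 1919.9598) = 4.183476 + 296.782817 = 300.966292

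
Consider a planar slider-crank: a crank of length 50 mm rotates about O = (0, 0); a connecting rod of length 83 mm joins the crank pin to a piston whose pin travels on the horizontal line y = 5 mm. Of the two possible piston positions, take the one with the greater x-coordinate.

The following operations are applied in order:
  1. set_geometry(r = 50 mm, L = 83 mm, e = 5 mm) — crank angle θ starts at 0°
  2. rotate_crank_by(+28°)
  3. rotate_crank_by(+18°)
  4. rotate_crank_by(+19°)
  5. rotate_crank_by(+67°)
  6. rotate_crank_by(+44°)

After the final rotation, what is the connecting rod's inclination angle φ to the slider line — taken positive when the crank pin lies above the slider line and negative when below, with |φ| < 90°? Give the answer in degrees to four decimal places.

-1.0439

set_geometry: r = 50 mm, L = 83 mm, e = 5 mm; θ ← 0°
rotate_crank_by(+28°): θ ← 0° +28° = 28°
rotate_crank_by(+18°): θ ← 28° +18° = 46°
rotate_crank_by(+19°): θ ← 46° +19° = 65°
rotate_crank_by(+67°): θ ← 65° +67° = 132°
rotate_crank_by(+44°): θ ← 132° +44° = 176°
crank pin P = (r cos θ, r sin θ) = (-49.878203, 3.487824)
h = r sin θ − e = 3.487824 − 5 = -1.512176
sin φ = h / L = -1.512176 / 83 = -0.01821899
φ = arcsin(-0.01821899) = -1.043929°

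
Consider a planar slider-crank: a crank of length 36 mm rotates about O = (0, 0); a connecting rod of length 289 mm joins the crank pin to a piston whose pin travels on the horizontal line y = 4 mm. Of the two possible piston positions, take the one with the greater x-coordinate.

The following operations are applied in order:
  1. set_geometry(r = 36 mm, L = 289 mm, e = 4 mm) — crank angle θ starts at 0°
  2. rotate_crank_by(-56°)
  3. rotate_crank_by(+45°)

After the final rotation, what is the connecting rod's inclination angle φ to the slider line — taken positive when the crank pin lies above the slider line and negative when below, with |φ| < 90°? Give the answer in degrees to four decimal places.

-2.1554

set_geometry: r = 36 mm, L = 289 mm, e = 4 mm; θ ← 0°
rotate_crank_by(-56°): θ ← 0° -56° = -56°
rotate_crank_by(+45°): θ ← -56° +45° = -11°
crank pin P = (r cos θ, r sin θ) = (35.338579, -6.869124)
h = r sin θ − e = -6.869124 − 4 = -10.869124
sin φ = h / L = -10.869124 / 289 = -0.03760943
φ = arcsin(-0.03760943) = -2.155370°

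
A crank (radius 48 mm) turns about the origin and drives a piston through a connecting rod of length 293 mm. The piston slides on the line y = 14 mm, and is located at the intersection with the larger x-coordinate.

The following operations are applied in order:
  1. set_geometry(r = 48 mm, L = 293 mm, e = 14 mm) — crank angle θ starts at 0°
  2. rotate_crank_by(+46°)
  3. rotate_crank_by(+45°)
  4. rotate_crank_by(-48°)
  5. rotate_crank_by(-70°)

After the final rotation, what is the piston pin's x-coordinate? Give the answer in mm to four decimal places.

333.5740

set_geometry: r = 48 mm, L = 293 mm, e = 14 mm; θ ← 0°
rotate_crank_by(+46°): θ ← 0° +46° = 46°
rotate_crank_by(+45°): θ ← 46° +45° = 91°
rotate_crank_by(-48°): θ ← 91° -48° = 43°
rotate_crank_by(-70°): θ ← 43° -70° = -27°
crank pin P = (r cos θ, r sin θ) = (42.768313, -21.791544)
h = r sin θ − e = -21.791544 − 14 = -35.791544
x = r cos θ + √(L² − h²) = 42.768313 + √(85849.0 − 1281.0346) = 42.768313 + 290.805718 = 333.574031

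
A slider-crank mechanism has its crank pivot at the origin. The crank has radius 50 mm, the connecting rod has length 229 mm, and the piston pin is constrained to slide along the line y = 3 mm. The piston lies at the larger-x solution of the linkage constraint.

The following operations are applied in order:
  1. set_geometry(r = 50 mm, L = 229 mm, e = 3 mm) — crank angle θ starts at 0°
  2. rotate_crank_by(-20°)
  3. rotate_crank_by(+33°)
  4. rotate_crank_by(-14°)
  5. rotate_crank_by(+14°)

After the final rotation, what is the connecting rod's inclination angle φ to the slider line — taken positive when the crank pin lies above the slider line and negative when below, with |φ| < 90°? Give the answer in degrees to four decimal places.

set_geometry: r = 50 mm, L = 229 mm, e = 3 mm; θ ← 0°
rotate_crank_by(-20°): θ ← 0° -20° = -20°
rotate_crank_by(+33°): θ ← -20° +33° = 13°
rotate_crank_by(-14°): θ ← 13° -14° = -1°
rotate_crank_by(+14°): θ ← -1° +14° = 13°
crank pin P = (r cos θ, r sin θ) = (48.718503, 11.247553)
h = r sin θ − e = 11.247553 − 3 = 8.247553
sin φ = h / L = 8.247553 / 229 = 0.03601551
φ = arcsin(0.03601551) = 2.063983°

2.0640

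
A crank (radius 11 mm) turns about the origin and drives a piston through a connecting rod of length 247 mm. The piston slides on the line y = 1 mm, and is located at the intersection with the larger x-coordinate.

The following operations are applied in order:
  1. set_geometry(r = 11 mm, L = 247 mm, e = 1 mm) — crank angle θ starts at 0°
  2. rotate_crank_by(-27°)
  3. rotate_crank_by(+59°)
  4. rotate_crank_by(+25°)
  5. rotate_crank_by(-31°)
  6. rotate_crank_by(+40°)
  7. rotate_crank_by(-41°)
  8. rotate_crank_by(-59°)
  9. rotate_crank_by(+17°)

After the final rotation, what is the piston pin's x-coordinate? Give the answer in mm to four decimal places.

set_geometry: r = 11 mm, L = 247 mm, e = 1 mm; θ ← 0°
rotate_crank_by(-27°): θ ← 0° -27° = -27°
rotate_crank_by(+59°): θ ← -27° +59° = 32°
rotate_crank_by(+25°): θ ← 32° +25° = 57°
rotate_crank_by(-31°): θ ← 57° -31° = 26°
rotate_crank_by(+40°): θ ← 26° +40° = 66°
rotate_crank_by(-41°): θ ← 66° -41° = 25°
rotate_crank_by(-59°): θ ← 25° -59° = -34°
rotate_crank_by(+17°): θ ← -34° +17° = -17°
crank pin P = (r cos θ, r sin θ) = (10.519352, -3.216089)
h = r sin θ − e = -3.216089 − 1 = -4.216089
x = r cos θ + √(L² − h²) = 10.519352 + √(61009.0 − 17.7754) = 10.519352 + 246.964015 = 257.483367

257.4834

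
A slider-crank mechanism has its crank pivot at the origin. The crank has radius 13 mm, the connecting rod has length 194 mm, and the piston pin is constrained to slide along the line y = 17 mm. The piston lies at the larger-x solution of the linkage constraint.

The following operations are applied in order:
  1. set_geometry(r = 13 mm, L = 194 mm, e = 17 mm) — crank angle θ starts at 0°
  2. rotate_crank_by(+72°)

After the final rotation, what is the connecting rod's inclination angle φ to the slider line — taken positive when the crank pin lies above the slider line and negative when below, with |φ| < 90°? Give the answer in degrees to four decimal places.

set_geometry: r = 13 mm, L = 194 mm, e = 17 mm; θ ← 0°
rotate_crank_by(+72°): θ ← 0° +72° = 72°
crank pin P = (r cos θ, r sin θ) = (4.017221, 12.363735)
h = r sin θ − e = 12.363735 − 17 = -4.636265
sin φ = h / L = -4.636265 / 194 = -0.02389827
φ = arcsin(-0.02389827) = -1.369401°

-1.3694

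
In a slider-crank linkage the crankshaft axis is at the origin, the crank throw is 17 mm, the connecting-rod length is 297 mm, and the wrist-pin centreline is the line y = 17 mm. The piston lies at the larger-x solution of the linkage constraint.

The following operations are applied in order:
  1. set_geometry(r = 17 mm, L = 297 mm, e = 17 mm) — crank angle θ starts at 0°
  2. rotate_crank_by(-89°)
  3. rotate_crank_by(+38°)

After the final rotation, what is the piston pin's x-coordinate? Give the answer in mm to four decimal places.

306.1579

set_geometry: r = 17 mm, L = 297 mm, e = 17 mm; θ ← 0°
rotate_crank_by(-89°): θ ← 0° -89° = -89°
rotate_crank_by(+38°): θ ← -89° +38° = -51°
crank pin P = (r cos θ, r sin θ) = (10.698447, -13.211481)
h = r sin θ − e = -13.211481 − 17 = -30.211481
x = r cos θ + √(L² − h²) = 10.698447 + √(88209.0 − 912.7336) = 10.698447 + 295.459416 = 306.157862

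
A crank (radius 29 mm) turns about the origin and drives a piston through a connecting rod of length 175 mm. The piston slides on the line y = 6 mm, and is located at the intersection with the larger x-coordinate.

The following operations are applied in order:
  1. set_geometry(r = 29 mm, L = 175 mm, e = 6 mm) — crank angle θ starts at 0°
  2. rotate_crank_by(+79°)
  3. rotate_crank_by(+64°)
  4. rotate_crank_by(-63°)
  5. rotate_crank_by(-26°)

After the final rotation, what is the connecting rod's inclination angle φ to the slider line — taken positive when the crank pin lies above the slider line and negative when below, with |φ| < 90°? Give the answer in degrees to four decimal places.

set_geometry: r = 29 mm, L = 175 mm, e = 6 mm; θ ← 0°
rotate_crank_by(+79°): θ ← 0° +79° = 79°
rotate_crank_by(+64°): θ ← 79° +64° = 143°
rotate_crank_by(-63°): θ ← 143° -63° = 80°
rotate_crank_by(-26°): θ ← 80° -26° = 54°
crank pin P = (r cos θ, r sin θ) = (17.045772, 23.461493)
h = r sin θ − e = 23.461493 − 6 = 17.461493
sin φ = h / L = 17.461493 / 175 = 0.09977996
φ = arcsin(0.09977996) = 5.726500°

5.7265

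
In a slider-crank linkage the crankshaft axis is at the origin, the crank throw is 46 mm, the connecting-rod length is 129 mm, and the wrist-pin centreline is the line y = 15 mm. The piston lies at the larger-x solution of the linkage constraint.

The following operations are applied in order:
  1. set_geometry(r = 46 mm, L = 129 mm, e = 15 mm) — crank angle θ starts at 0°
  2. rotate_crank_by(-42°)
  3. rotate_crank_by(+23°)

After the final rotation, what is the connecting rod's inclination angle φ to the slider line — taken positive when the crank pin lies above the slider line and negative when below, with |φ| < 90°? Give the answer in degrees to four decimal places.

set_geometry: r = 46 mm, L = 129 mm, e = 15 mm; θ ← 0°
rotate_crank_by(-42°): θ ← 0° -42° = -42°
rotate_crank_by(+23°): θ ← -42° +23° = -19°
crank pin P = (r cos θ, r sin θ) = (43.493854, -14.976135)
h = r sin θ − e = -14.976135 − 15 = -29.976135
sin φ = h / L = -29.976135 / 129 = -0.23237314
φ = arcsin(-0.23237314) = -13.436829°

-13.4368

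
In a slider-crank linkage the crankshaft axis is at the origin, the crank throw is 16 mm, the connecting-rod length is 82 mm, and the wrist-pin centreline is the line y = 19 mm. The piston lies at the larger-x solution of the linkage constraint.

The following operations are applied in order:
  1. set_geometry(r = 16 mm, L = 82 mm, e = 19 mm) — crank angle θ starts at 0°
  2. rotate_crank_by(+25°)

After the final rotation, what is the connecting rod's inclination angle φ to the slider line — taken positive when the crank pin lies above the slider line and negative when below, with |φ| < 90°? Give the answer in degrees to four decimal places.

-8.5832

set_geometry: r = 16 mm, L = 82 mm, e = 19 mm; θ ← 0°
rotate_crank_by(+25°): θ ← 0° +25° = 25°
crank pin P = (r cos θ, r sin θ) = (14.500925, 6.761892)
h = r sin θ − e = 6.761892 − 19 = -12.238108
sin φ = h / L = -12.238108 / 82 = -0.14924522
φ = arcsin(-0.14924522) = -8.583188°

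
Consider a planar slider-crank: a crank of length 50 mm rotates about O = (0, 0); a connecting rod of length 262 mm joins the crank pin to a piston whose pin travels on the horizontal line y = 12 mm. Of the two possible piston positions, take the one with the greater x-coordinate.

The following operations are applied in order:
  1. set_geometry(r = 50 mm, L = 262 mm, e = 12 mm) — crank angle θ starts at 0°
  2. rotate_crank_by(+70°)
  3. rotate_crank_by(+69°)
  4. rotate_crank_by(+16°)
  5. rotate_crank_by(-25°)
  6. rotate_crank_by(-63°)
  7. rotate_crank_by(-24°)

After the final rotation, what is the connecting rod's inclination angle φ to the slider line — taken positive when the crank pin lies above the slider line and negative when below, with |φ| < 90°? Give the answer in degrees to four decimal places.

set_geometry: r = 50 mm, L = 262 mm, e = 12 mm; θ ← 0°
rotate_crank_by(+70°): θ ← 0° +70° = 70°
rotate_crank_by(+69°): θ ← 70° +69° = 139°
rotate_crank_by(+16°): θ ← 139° +16° = 155°
rotate_crank_by(-25°): θ ← 155° -25° = 130°
rotate_crank_by(-63°): θ ← 130° -63° = 67°
rotate_crank_by(-24°): θ ← 67° -24° = 43°
crank pin P = (r cos θ, r sin θ) = (36.567685, 34.099918)
h = r sin θ − e = 34.099918 − 12 = 22.099918
sin φ = h / L = 22.099918 / 262 = 0.08435083
φ = arcsin(0.08435083) = 4.838696°

4.8387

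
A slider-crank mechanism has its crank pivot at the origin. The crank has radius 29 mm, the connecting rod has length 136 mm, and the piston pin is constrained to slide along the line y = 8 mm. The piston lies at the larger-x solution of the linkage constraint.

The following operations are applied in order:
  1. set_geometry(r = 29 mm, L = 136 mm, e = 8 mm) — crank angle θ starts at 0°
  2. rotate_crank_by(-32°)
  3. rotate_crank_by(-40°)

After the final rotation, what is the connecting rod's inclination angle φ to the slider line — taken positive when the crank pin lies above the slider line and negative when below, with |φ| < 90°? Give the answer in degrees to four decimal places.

-15.1663

set_geometry: r = 29 mm, L = 136 mm, e = 8 mm; θ ← 0°
rotate_crank_by(-32°): θ ← 0° -32° = -32°
rotate_crank_by(-40°): θ ← -32° -40° = -72°
crank pin P = (r cos θ, r sin θ) = (8.961493, -27.580639)
h = r sin θ − e = -27.580639 − 8 = -35.580639
sin φ = h / L = -35.580639 / 136 = -0.26162235
φ = arcsin(-0.26162235) = -15.166348°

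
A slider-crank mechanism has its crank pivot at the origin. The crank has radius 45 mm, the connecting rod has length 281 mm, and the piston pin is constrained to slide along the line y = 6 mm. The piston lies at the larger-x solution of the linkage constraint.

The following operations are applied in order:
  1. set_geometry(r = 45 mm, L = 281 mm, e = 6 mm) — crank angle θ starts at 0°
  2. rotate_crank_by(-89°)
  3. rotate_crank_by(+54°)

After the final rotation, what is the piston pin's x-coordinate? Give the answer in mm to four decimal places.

set_geometry: r = 45 mm, L = 281 mm, e = 6 mm; θ ← 0°
rotate_crank_by(-89°): θ ← 0° -89° = -89°
rotate_crank_by(+54°): θ ← -89° +54° = -35°
crank pin P = (r cos θ, r sin θ) = (36.861842, -25.810940)
h = r sin θ − e = -25.810940 − 6 = -31.810940
x = r cos θ + √(L² − h²) = 36.861842 + √(78961.0 − 1011.9359) = 36.861842 + 279.193596 = 316.055438

316.0554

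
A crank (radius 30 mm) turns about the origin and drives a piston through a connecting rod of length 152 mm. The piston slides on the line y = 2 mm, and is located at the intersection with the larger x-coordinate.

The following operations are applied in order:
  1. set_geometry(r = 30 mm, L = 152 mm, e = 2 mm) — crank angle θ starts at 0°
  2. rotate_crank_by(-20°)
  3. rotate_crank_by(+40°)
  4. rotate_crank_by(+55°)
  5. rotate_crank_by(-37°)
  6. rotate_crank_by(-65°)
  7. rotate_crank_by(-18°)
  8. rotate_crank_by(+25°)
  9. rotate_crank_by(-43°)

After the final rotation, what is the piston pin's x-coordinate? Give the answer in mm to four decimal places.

162.8798

set_geometry: r = 30 mm, L = 152 mm, e = 2 mm; θ ← 0°
rotate_crank_by(-20°): θ ← 0° -20° = -20°
rotate_crank_by(+40°): θ ← -20° +40° = 20°
rotate_crank_by(+55°): θ ← 20° +55° = 75°
rotate_crank_by(-37°): θ ← 75° -37° = 38°
rotate_crank_by(-65°): θ ← 38° -65° = -27°
rotate_crank_by(-18°): θ ← -27° -18° = -45°
rotate_crank_by(+25°): θ ← -45° +25° = -20°
rotate_crank_by(-43°): θ ← -20° -43° = -63°
crank pin P = (r cos θ, r sin θ) = (13.619715, -26.730196)
h = r sin θ − e = -26.730196 − 2 = -28.730196
x = r cos θ + √(L² − h²) = 13.619715 + √(23104.0 − 825.4241) = 13.619715 + 149.260095 = 162.879810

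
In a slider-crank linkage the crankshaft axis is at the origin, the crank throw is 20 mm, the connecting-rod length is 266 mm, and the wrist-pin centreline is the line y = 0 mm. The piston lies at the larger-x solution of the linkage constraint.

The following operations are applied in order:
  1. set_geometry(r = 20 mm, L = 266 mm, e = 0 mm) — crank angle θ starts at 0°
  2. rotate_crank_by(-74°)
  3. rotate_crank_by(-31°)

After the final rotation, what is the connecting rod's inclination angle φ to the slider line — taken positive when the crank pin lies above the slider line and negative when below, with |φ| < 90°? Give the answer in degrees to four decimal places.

-4.1648

set_geometry: r = 20 mm, L = 266 mm, e = 0 mm; θ ← 0°
rotate_crank_by(-74°): θ ← 0° -74° = -74°
rotate_crank_by(-31°): θ ← -74° -31° = -105°
crank pin P = (r cos θ, r sin θ) = (-5.176381, -19.318517)
h = r sin θ − e = -19.318517 − 0 = -19.318517
sin φ = h / L = -19.318517 / 266 = -0.07262600
φ = arcsin(-0.07262600) = -4.164830°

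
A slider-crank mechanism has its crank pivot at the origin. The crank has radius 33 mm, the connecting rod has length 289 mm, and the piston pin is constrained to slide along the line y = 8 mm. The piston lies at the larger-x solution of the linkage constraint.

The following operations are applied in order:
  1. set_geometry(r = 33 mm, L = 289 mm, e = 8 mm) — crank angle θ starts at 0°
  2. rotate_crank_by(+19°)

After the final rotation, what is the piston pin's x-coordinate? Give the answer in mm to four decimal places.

320.1891

set_geometry: r = 33 mm, L = 289 mm, e = 8 mm; θ ← 0°
rotate_crank_by(+19°): θ ← 0° +19° = 19°
crank pin P = (r cos θ, r sin θ) = (31.202113, 10.743749)
h = r sin θ − e = 10.743749 − 8 = 2.743749
x = r cos θ + √(L² − h²) = 31.202113 + √(83521.0 − 7.5282) = 31.202113 + 288.986975 = 320.189088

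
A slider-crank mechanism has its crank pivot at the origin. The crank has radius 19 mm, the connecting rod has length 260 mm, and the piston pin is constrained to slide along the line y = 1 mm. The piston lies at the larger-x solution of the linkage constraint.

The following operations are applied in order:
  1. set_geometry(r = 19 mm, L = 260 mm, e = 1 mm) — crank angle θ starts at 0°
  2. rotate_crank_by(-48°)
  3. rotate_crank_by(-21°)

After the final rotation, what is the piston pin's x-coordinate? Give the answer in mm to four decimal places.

set_geometry: r = 19 mm, L = 260 mm, e = 1 mm; θ ← 0°
rotate_crank_by(-48°): θ ← 0° -48° = -48°
rotate_crank_by(-21°): θ ← -48° -21° = -69°
crank pin P = (r cos θ, r sin θ) = (6.808991, -17.738028)
h = r sin θ − e = -17.738028 − 1 = -18.738028
x = r cos θ + √(L² − h²) = 6.808991 + √(67600.0 − 351.1137) = 6.808991 + 259.323902 = 266.132893

266.1329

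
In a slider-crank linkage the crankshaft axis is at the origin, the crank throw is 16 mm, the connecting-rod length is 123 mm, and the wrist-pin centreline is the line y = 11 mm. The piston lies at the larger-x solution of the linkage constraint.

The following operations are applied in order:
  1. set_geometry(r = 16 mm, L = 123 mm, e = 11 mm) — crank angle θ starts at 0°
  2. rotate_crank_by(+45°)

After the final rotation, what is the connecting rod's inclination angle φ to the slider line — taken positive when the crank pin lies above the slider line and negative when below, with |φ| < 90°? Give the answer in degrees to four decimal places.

set_geometry: r = 16 mm, L = 123 mm, e = 11 mm; θ ← 0°
rotate_crank_by(+45°): θ ← 0° +45° = 45°
crank pin P = (r cos θ, r sin θ) = (11.313708, 11.313708)
h = r sin θ − e = 11.313708 − 11 = 0.313708
sin φ = h / L = 0.313708 / 123 = 0.00255048
φ = arcsin(0.00255048) = 0.146132°

0.1461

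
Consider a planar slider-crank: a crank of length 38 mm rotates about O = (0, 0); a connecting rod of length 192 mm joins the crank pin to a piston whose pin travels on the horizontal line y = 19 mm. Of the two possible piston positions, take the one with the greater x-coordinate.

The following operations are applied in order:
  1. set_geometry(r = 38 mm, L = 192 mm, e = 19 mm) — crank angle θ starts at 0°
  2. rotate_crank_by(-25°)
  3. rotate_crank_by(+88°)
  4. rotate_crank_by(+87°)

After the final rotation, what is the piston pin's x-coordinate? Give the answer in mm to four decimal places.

set_geometry: r = 38 mm, L = 192 mm, e = 19 mm; θ ← 0°
rotate_crank_by(-25°): θ ← 0° -25° = -25°
rotate_crank_by(+88°): θ ← -25° +88° = 63°
rotate_crank_by(+87°): θ ← 63° +87° = 150°
crank pin P = (r cos θ, r sin θ) = (-32.908965, 19.000000)
h = r sin θ − e = 19.000000 − 19 = -0.000000
x = r cos θ + √(L² − h²) = -32.908965 + √(36864.0 − 0.0000) = -32.908965 + 192.000000 = 159.091035

159.0910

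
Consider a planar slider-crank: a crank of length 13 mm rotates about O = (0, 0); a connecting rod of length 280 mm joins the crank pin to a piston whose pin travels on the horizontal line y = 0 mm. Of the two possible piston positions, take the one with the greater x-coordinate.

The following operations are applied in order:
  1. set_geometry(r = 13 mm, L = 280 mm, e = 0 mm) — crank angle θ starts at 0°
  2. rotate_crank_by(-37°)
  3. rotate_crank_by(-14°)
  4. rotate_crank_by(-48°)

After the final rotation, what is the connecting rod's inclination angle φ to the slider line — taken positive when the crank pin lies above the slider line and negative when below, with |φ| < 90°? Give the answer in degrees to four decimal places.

set_geometry: r = 13 mm, L = 280 mm, e = 0 mm; θ ← 0°
rotate_crank_by(-37°): θ ← 0° -37° = -37°
rotate_crank_by(-14°): θ ← -37° -14° = -51°
rotate_crank_by(-48°): θ ← -51° -48° = -99°
crank pin P = (r cos θ, r sin θ) = (-2.033648, -12.839948)
h = r sin θ − e = -12.839948 − 0 = -12.839948
sin φ = h / L = -12.839948 / 280 = -0.04585696
φ = arcsin(-0.04585696) = -2.628332°

-2.6283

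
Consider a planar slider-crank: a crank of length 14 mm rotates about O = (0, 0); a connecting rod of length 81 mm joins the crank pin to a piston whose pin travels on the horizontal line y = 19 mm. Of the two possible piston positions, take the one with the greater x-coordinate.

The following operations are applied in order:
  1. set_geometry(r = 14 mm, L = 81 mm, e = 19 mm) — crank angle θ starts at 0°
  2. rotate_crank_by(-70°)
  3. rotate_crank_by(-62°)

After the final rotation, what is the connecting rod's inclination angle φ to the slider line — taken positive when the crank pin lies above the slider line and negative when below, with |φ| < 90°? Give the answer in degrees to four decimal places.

set_geometry: r = 14 mm, L = 81 mm, e = 19 mm; θ ← 0°
rotate_crank_by(-70°): θ ← 0° -70° = -70°
rotate_crank_by(-62°): θ ← -70° -62° = -132°
crank pin P = (r cos θ, r sin θ) = (-9.367828, -10.404028)
h = r sin θ − e = -10.404028 − 19 = -29.404028
sin φ = h / L = -29.404028 / 81 = -0.36301269
φ = arcsin(-0.36301269) = -21.285331°

-21.2853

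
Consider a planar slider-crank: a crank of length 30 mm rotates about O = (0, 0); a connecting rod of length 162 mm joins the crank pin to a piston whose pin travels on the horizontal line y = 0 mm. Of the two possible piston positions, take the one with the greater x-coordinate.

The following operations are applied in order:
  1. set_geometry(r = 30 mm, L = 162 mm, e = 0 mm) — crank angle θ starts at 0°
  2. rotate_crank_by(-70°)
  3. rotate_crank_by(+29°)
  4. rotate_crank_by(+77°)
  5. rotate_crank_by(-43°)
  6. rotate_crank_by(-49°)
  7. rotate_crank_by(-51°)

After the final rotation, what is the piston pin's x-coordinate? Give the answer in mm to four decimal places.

150.6683

set_geometry: r = 30 mm, L = 162 mm, e = 0 mm; θ ← 0°
rotate_crank_by(-70°): θ ← 0° -70° = -70°
rotate_crank_by(+29°): θ ← -70° +29° = -41°
rotate_crank_by(+77°): θ ← -41° +77° = 36°
rotate_crank_by(-43°): θ ← 36° -43° = -7°
rotate_crank_by(-49°): θ ← -7° -49° = -56°
rotate_crank_by(-51°): θ ← -56° -51° = -107°
crank pin P = (r cos θ, r sin θ) = (-8.771151, -28.689143)
h = r sin θ − e = -28.689143 − 0 = -28.689143
x = r cos θ + √(L² − h²) = -8.771151 + √(26244.0 − 823.0669) = -8.771151 + 159.439434 = 150.668283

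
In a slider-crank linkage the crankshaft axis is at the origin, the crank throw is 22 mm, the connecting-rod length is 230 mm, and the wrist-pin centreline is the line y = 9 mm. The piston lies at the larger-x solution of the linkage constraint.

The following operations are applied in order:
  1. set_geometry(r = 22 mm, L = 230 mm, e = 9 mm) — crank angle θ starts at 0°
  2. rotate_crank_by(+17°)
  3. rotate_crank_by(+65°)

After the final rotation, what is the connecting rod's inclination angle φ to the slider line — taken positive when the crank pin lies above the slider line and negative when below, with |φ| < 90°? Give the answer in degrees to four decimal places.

3.1868

set_geometry: r = 22 mm, L = 230 mm, e = 9 mm; θ ← 0°
rotate_crank_by(+17°): θ ← 0° +17° = 17°
rotate_crank_by(+65°): θ ← 17° +65° = 82°
crank pin P = (r cos θ, r sin θ) = (3.061808, 21.785898)
h = r sin θ − e = 21.785898 − 9 = 12.785898
sin φ = h / L = 12.785898 / 230 = 0.05559086
φ = arcsin(0.05559086) = 3.186764°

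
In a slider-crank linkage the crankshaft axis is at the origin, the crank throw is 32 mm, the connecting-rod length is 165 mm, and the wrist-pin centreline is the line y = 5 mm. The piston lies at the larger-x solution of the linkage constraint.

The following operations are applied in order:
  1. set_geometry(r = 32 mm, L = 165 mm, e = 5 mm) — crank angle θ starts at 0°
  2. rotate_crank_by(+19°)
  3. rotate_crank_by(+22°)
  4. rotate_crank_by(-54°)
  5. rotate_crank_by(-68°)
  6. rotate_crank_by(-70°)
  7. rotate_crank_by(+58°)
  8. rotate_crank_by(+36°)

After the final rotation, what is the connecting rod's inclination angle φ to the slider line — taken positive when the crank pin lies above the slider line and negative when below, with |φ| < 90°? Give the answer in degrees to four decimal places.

-11.1252

set_geometry: r = 32 mm, L = 165 mm, e = 5 mm; θ ← 0°
rotate_crank_by(+19°): θ ← 0° +19° = 19°
rotate_crank_by(+22°): θ ← 19° +22° = 41°
rotate_crank_by(-54°): θ ← 41° -54° = -13°
rotate_crank_by(-68°): θ ← -13° -68° = -81°
rotate_crank_by(-70°): θ ← -81° -70° = -151°
rotate_crank_by(+58°): θ ← -151° +58° = -93°
rotate_crank_by(+36°): θ ← -93° +36° = -57°
crank pin P = (r cos θ, r sin θ) = (17.428449, -26.837458)
h = r sin θ − e = -26.837458 − 5 = -31.837458
sin φ = h / L = -31.837458 / 165 = -0.19295429
φ = arcsin(-0.19295429) = -11.125244°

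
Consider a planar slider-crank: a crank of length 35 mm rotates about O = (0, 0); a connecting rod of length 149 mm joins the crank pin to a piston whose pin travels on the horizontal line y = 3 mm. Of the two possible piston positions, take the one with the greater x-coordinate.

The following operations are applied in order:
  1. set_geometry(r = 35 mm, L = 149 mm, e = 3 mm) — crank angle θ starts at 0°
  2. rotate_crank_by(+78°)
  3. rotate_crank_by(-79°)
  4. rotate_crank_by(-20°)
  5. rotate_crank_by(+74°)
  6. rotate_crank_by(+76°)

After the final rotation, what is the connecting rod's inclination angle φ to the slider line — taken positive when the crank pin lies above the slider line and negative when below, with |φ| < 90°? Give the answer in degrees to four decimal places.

set_geometry: r = 35 mm, L = 149 mm, e = 3 mm; θ ← 0°
rotate_crank_by(+78°): θ ← 0° +78° = 78°
rotate_crank_by(-79°): θ ← 78° -79° = -1°
rotate_crank_by(-20°): θ ← -1° -20° = -21°
rotate_crank_by(+74°): θ ← -21° +74° = 53°
rotate_crank_by(+76°): θ ← 53° +76° = 129°
crank pin P = (r cos θ, r sin θ) = (-22.026214, 27.200109)
h = r sin θ − e = 27.200109 − 3 = 24.200109
sin φ = h / L = 24.200109 / 149 = 0.16241684
φ = arcsin(0.16241684) = 9.347206°

9.3472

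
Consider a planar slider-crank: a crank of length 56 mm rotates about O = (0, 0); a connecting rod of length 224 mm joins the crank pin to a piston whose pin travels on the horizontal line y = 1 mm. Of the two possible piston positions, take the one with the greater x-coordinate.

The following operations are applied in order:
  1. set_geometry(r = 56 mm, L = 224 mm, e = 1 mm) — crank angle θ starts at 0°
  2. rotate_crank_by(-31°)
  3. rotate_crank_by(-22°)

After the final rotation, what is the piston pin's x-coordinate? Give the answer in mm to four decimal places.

252.9854

set_geometry: r = 56 mm, L = 224 mm, e = 1 mm; θ ← 0°
rotate_crank_by(-31°): θ ← 0° -31° = -31°
rotate_crank_by(-22°): θ ← -31° -22° = -53°
crank pin P = (r cos θ, r sin θ) = (33.701641, -44.723589)
h = r sin θ − e = -44.723589 − 1 = -45.723589
x = r cos θ + √(L² − h²) = 33.701641 + √(50176.0 − 2090.6466) = 33.701641 + 219.283728 = 252.985369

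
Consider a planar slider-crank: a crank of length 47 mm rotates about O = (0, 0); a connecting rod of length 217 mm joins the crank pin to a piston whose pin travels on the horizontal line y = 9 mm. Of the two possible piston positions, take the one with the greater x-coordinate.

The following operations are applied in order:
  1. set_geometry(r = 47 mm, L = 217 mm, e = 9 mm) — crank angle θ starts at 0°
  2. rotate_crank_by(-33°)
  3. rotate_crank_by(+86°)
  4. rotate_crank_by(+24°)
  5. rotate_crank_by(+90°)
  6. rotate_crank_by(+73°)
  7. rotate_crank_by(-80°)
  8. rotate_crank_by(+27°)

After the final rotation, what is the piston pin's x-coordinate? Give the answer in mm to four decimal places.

set_geometry: r = 47 mm, L = 217 mm, e = 9 mm; θ ← 0°
rotate_crank_by(-33°): θ ← 0° -33° = -33°
rotate_crank_by(+86°): θ ← -33° +86° = 53°
rotate_crank_by(+24°): θ ← 53° +24° = 77°
rotate_crank_by(+90°): θ ← 77° +90° = 167°
rotate_crank_by(+73°): θ ← 167° +73° = 240°
rotate_crank_by(-80°): θ ← 240° -80° = 160°
rotate_crank_by(+27°): θ ← 160° +27° = 187°
crank pin P = (r cos θ, r sin θ) = (-46.649669, -5.727859)
h = r sin θ − e = -5.727859 − 9 = -14.727859
x = r cos θ + √(L² − h²) = -46.649669 + √(47089.0 − 216.9098) = -46.649669 + 216.499631 = 169.849962

169.8500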